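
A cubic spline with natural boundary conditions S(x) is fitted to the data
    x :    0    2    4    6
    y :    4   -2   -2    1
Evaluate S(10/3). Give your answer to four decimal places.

-2.5630

Let m_i = S''(x_i). Step sizes h_i = 2, 2, 2; slopes of the chords Δ_i = (y_(i+1) - y_i)/h_i = -3, 0, 3/2.
  2·m_0 + 8·m_1 + 2·m_2 = 6(Δ_1 - Δ_0) = 18
  2·m_1 + 8·m_2 + 2·m_3 = 6(Δ_2 - Δ_1) = 9
Natural end conditions: m_0 = m_3 = 0.
Hence m_0 = 0, m_1 = 21/10, m_2 = 3/5, m_3 = 0.
On [2, 4], S(x) = -2 - 8/5·(x - 2) + 21/20·(x - 2)² - 1/8·(x - 2)³.
With (x - 2) = 4/3: S(10/3) = -346/135.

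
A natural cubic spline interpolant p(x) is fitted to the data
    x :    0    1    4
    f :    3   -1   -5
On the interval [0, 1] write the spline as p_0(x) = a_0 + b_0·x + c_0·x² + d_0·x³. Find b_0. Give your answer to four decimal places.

-4.3333

With σ_i denoting the second derivative at x_i, h_i = 1, 3, and Δ_i = (y_(i+1) − y_i)/h_i = -4, -4/3:
  1·σ_0 + 8·σ_1 + 3·σ_2 = 6(Δ_1 - Δ_0) = 16
Natural end conditions: σ_0 = σ_2 = 0.
Hence σ_0 = 0, σ_1 = 2, σ_2 = 0.
On [0, 1], with p_0(x) = a_0 + b_0·x + c_0·x² + d_0·x³: c_0 = σ_0/2 = 0, d_0 = (σ_1 - σ_0)/(6h_0) = 1/3, b_0 = Δ_0 - h_0(2σ_0 + σ_1)/6 = -13/3.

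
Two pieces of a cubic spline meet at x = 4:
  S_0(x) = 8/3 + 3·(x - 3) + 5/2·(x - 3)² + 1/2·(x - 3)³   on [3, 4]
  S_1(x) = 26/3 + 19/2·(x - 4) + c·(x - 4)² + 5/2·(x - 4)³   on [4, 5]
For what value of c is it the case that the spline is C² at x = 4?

4

S_0''(x) = 5 + 3·(x - 3), so S_0''(4) = 8. On the right, S_1''(4) = 2c, so c = 4.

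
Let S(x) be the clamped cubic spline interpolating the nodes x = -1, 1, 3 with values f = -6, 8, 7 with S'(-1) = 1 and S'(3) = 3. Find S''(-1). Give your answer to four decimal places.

15.1250

Write M_i for S''(x_i). With h_i = 2, 2 and divided differences Δ_i = 7, -1/2, the continuity of S' gives the tridiagonal system
  2·M_0 + 8·M_1 + 2·M_2 = 6(Δ_1 - Δ_0) = -45
Clamped end conditions give two more equations: 2h_0·M_0 + h_0·M_1 = 6(Δ_0 - S'(-1)) = 36 and h_1·M_1 + 2h_1·M_2 = 6(S'(3) - Δ_1) = 21.
Solving the tridiagonal system: M_0 = 121/8, M_1 = -49/4, M_2 = 91/8.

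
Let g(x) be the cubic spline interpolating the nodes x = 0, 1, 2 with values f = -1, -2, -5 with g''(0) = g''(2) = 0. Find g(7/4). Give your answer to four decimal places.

-4.1328

Let m_i = g''(x_i). Step sizes h_i = 1, 1; slopes of the chords Δ_i = (y_(i+1) - y_i)/h_i = -1, -3.
  1·m_0 + 4·m_1 + 1·m_2 = 6(Δ_1 - Δ_0) = -12
Natural end conditions: m_0 = m_2 = 0.
Solving: m_0 = 0, m_1 = -3, m_2 = 0.
On [1, 2], g(x) = -2 - 2·(x - 1) - 3/2·(x - 1)² + 1/2·(x - 1)³.
With (x - 1) = 3/4: g(7/4) = -529/128.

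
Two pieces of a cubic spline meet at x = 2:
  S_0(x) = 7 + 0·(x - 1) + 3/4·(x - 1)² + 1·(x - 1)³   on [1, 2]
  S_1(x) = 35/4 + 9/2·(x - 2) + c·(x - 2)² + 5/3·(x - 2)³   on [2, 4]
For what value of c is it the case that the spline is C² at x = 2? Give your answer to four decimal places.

S_0''(x) = 3/2 + 6·(x - 1), so S_0''(2) = 15/2. On the right, S_1''(2) = 2c, so c = 15/4.

3.7500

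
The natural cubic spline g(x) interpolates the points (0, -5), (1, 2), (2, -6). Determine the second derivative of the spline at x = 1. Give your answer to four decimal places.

-22.5000

With σ_i denoting the second derivative at x_i, h_i = 1, 1, and Δ_i = (y_(i+1) − y_i)/h_i = 7, -8:
  1·σ_0 + 4·σ_1 + 1·σ_2 = 6(Δ_1 - Δ_0) = -90
Natural end conditions: σ_0 = σ_2 = 0.
Solving the tridiagonal system: σ_0 = 0, σ_1 = -45/2, σ_2 = 0.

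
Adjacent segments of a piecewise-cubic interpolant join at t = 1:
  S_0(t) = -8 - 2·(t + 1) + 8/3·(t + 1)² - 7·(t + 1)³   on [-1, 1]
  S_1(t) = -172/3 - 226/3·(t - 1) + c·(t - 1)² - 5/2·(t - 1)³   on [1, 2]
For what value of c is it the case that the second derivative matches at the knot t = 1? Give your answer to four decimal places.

-39.3333

S_0''(t) = 16/3 - 42·(t + 1), so S_0''(1) = -236/3. On the right, S_1''(1) = 2c, so c = -118/3.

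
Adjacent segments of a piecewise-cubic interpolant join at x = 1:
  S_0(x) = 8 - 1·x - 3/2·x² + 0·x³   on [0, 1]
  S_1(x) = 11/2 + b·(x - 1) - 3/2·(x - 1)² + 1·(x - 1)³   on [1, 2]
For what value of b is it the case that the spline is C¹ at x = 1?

S_0'(x) = -1 - 3·x + 0·x², so S_0'(1) = -4. On the right, S_1'(1) = b, so b = -4.

-4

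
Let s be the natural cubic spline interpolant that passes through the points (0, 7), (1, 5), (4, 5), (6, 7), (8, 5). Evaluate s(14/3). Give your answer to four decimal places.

5.8568

Put M_i = s'' at the i-th knot. Here h = (1, 3, 2, 2) and Δ = (-2, 0, 1, -1), so the interior equations h_(i-1)·M_(i-1) + 2(h_(i-1)+h_i)·M_i + h_i·M_(i+1) = 6(Δ_i − Δ_(i-1)) read
  1·M_0 + 8·M_1 + 3·M_2 = 6(Δ_1 - Δ_0) = 12
  3·M_1 + 10·M_2 + 2·M_3 = 6(Δ_2 - Δ_1) = 6
  2·M_2 + 8·M_3 + 2·M_4 = 6(Δ_3 - Δ_2) = -12
Natural end conditions: M_0 = M_4 = 0.
Solving the tridiagonal system: M_0 = 0, M_1 = 87/67, M_2 = 36/67, M_3 = -219/134, M_4 = 0.
On [4, 6], s(x) = 5 + 159/134·(x - 4) + 18/67·(x - 4)² - 97/536·(x - 4)³.
With (x - 4) = 2/3: s(14/3) = 10595/1809.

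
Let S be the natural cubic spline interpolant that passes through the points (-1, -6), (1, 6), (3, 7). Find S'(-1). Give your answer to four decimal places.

7.3750

Write σ_i for S''(x_i). With h_i = 2, 2 and divided differences Δ_i = 6, 1/2, the continuity of S' gives the tridiagonal system
  2·σ_0 + 8·σ_1 + 2·σ_2 = 6(Δ_1 - Δ_0) = -33
Natural end conditions: σ_0 = σ_2 = 0.
Solving: σ_0 = 0, σ_1 = -33/8, σ_2 = 0.
On [-1, 1], S'(x) = b_0 + 2c_0·(x + 1) + 3d_0·(x + 1)² with b_0 = Δ_0 - h_0(2σ_0 + σ_1)/6 = 59/8, c_0 = σ_0/2 = 0, d_0 = (σ_1 - σ_0)/(6h_0) = -11/32. So S'(-1) = 59/8.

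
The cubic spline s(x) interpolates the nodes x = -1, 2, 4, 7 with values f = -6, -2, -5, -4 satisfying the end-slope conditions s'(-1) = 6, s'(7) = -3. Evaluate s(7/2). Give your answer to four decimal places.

-4.6868

Put M_i = s'' at the i-th knot. Here h = (3, 2, 3) and Δ = (4/3, -3/2, 1/3), so the interior equations h_(i-1)·M_(i-1) + 2(h_(i-1)+h_i)·M_i + h_i·M_(i+1) = 6(Δ_i − Δ_(i-1)) read
  3·M_0 + 10·M_1 + 2·M_2 = 6(Δ_1 - Δ_0) = -17
  2·M_1 + 10·M_2 + 3·M_3 = 6(Δ_2 - Δ_1) = 11
Clamped end conditions give two more equations: 2h_0·M_0 + h_0·M_1 = 6(Δ_0 - s'(-1)) = -28 and h_2·M_2 + 2h_2·M_3 = 6(s'(7) - Δ_2) = -20.
Solving: M_0 = -1139/273, M_1 = -90/91, M_2 = 246/91, M_3 = -1279/273.
On [2, 4], s(x) = -2 - 317/182·(x - 2) - 45/91·(x - 2)² + 4/13·(x - 2)³.
With (x - 2) = 3/2: s(7/2) = -853/182.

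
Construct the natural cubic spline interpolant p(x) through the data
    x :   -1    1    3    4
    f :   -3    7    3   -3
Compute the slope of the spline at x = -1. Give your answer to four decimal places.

6.5455

With m_i denoting the second derivative at x_i, h_i = 2, 2, 1, and Δ_i = (y_(i+1) − y_i)/h_i = 5, -2, -6:
  2·m_0 + 8·m_1 + 2·m_2 = 6(Δ_1 - Δ_0) = -42
  2·m_1 + 6·m_2 + 1·m_3 = 6(Δ_2 - Δ_1) = -24
Natural end conditions: m_0 = m_3 = 0.
Forward elimination and back-substitution give m_0 = 0, m_1 = -51/11, m_2 = -27/11, m_3 = 0.
On [-1, 1], p'(x) = b_0 + 2c_0·(x + 1) + 3d_0·(x + 1)² with b_0 = Δ_0 - h_0(2m_0 + m_1)/6 = 72/11, c_0 = m_0/2 = 0, d_0 = (m_1 - m_0)/(6h_0) = -17/44. So p'(-1) = 72/11.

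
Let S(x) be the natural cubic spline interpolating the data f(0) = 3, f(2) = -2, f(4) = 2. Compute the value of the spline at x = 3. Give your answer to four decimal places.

-0.8438

Put M_i = S'' at the i-th knot. Here h = (2, 2) and Δ = (-5/2, 2), so the interior equations h_(i-1)·M_(i-1) + 2(h_(i-1)+h_i)·M_i + h_i·M_(i+1) = 6(Δ_i − Δ_(i-1)) read
  2·M_0 + 8·M_1 + 2·M_2 = 6(Δ_1 - Δ_0) = 27
Natural end conditions: M_0 = M_2 = 0.
Solving: M_0 = 0, M_1 = 27/8, M_2 = 0.
On [2, 4], S(x) = -2 - 1/4·(x - 2) + 27/16·(x - 2)² - 9/32·(x - 2)³.
With (x - 2) = 1: S(3) = -27/32.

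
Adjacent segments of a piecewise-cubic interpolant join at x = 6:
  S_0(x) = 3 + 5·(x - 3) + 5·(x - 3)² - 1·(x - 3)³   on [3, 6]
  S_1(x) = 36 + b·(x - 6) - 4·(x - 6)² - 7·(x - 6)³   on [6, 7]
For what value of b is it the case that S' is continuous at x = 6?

S_0'(x) = 5 + 10·(x - 3) - 3·(x - 3)², so S_0'(6) = 8. On the right, S_1'(6) = b, so b = 8.

8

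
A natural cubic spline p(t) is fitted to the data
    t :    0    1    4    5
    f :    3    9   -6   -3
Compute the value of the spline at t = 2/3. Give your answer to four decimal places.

7.7542

Write M_i for p''(x_i). With h_i = 1, 3, 1 and divided differences Δ_i = 6, -5, 3, the continuity of p' gives the tridiagonal system
  1·M_0 + 8·M_1 + 3·M_2 = 6(Δ_1 - Δ_0) = -66
  3·M_1 + 8·M_2 + 1·M_3 = 6(Δ_2 - Δ_1) = 48
Natural end conditions: M_0 = M_3 = 0.
Solving: M_0 = 0, M_1 = -672/55, M_2 = 582/55, M_3 = 0.
On [0, 1], p(t) = 3 + 442/55·t + 0·t² - 112/55·t³.
With t = 2/3: p(2/3) = 2303/297.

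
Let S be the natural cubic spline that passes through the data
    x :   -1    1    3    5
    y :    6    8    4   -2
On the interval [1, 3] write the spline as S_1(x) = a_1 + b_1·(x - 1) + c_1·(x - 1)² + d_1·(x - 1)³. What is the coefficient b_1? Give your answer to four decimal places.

Write σ_i for S''(x_i). With h_i = 2, 2, 2 and divided differences Δ_i = 1, -2, -3, the continuity of S' gives the tridiagonal system
  2·σ_0 + 8·σ_1 + 2·σ_2 = 6(Δ_1 - Δ_0) = -18
  2·σ_1 + 8·σ_2 + 2·σ_3 = 6(Δ_2 - Δ_1) = -6
Natural end conditions: σ_0 = σ_3 = 0.
Solving the tridiagonal system: σ_0 = 0, σ_1 = -11/5, σ_2 = -1/5, σ_3 = 0.
On [1, 3], with S_1(x) = a_1 + b_1·(x - 1) + c_1·(x - 1)² + d_1·(x - 1)³: c_1 = σ_1/2 = -11/10, d_1 = (σ_2 - σ_1)/(6h_1) = 1/6, b_1 = Δ_1 - h_1(2σ_1 + σ_2)/6 = -7/15.

-0.4667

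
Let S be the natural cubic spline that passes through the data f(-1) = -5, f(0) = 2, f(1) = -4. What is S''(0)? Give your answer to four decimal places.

-19.5000

Write m_i for S''(x_i). With h_i = 1, 1 and divided differences Δ_i = 7, -6, the continuity of S' gives the tridiagonal system
  1·m_0 + 4·m_1 + 1·m_2 = 6(Δ_1 - Δ_0) = -78
Natural end conditions: m_0 = m_2 = 0.
Solving: m_0 = 0, m_1 = -39/2, m_2 = 0.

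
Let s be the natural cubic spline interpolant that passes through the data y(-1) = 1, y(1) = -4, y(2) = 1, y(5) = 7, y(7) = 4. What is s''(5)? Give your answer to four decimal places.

Put σ_i = s'' at the i-th knot. Here h = (2, 1, 3, 2) and Δ = (-5/2, 5, 2, -3/2), so the interior equations h_(i-1)·σ_(i-1) + 2(h_(i-1)+h_i)·σ_i + h_i·σ_(i+1) = 6(Δ_i − Δ_(i-1)) read
  2·σ_0 + 6·σ_1 + 1·σ_2 = 6(Δ_1 - Δ_0) = 45
  1·σ_1 + 8·σ_2 + 3·σ_3 = 6(Δ_2 - Δ_1) = -18
  3·σ_2 + 10·σ_3 + 2·σ_4 = 6(Δ_3 - Δ_2) = -21
Natural end conditions: σ_0 = σ_4 = 0.
Hence σ_0 = 0, σ_1 = 207/26, σ_2 = -36/13, σ_3 = -33/26, σ_4 = 0.

-1.2692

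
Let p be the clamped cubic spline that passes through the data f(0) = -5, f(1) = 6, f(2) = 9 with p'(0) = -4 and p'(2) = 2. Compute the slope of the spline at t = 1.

Let σ_i = p''(x_i). Step sizes h_i = 1, 1; slopes of the chords Δ_i = (y_(i+1) - y_i)/h_i = 11, 3.
  1·σ_0 + 4·σ_1 + 1·σ_2 = 6(Δ_1 - Δ_0) = -48
Clamped end conditions give two more equations: 2h_0·σ_0 + h_0·σ_1 = 6(Δ_0 - p'(0)) = 90 and h_1·σ_1 + 2h_1·σ_2 = 6(p'(2) - Δ_1) = -6.
Hence σ_0 = 60, σ_1 = -30, σ_2 = 12.
On [1, 2], p'(t) = b_1 + 2c_1·(t - 1) + 3d_1·(t - 1)² with b_1 = Δ_1 - h_1(2σ_1 + σ_2)/6 = 11, c_1 = σ_1/2 = -15, d_1 = (σ_2 - σ_1)/(6h_1) = 7. So p'(1) = 11.

11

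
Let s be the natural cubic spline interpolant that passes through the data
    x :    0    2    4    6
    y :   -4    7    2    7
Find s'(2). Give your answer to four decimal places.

With M_i denoting the second derivative at x_i, h_i = 2, 2, 2, and Δ_i = (y_(i+1) − y_i)/h_i = 11/2, -5/2, 5/2:
  2·M_0 + 8·M_1 + 2·M_2 = 6(Δ_1 - Δ_0) = -48
  2·M_1 + 8·M_2 + 2·M_3 = 6(Δ_2 - Δ_1) = 30
Natural end conditions: M_0 = M_3 = 0.
Forward elimination and back-substitution give M_0 = 0, M_1 = -37/5, M_2 = 28/5, M_3 = 0.
On [2, 4], s'(x) = b_1 + 2c_1·(x - 2) + 3d_1·(x - 2)² with b_1 = Δ_1 - h_1(2M_1 + M_2)/6 = 17/30, c_1 = M_1/2 = -37/10, d_1 = (M_2 - M_1)/(6h_1) = 13/12. So s'(2) = 17/30.

0.5667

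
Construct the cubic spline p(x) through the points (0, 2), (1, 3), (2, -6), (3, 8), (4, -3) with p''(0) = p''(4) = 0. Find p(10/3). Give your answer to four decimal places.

7.4881

Put m_i = p'' at the i-th knot. Here h = (1, 1, 1, 1) and Δ = (1, -9, 14, -11), so the interior equations h_(i-1)·m_(i-1) + 2(h_(i-1)+h_i)·m_i + h_i·m_(i+1) = 6(Δ_i − Δ_(i-1)) read
  1·m_0 + 4·m_1 + 1·m_2 = 6(Δ_1 - Δ_0) = -60
  1·m_1 + 4·m_2 + 1·m_3 = 6(Δ_2 - Δ_1) = 138
  1·m_2 + 4·m_3 + 1·m_4 = 6(Δ_3 - Δ_2) = -150
Natural end conditions: m_0 = m_4 = 0.
Solving: m_0 = 0, m_1 = -801/28, m_2 = 381/7, m_3 = -1431/28, m_4 = 0.
On [3, 4], p(x) = 8 + 169/28·(x - 3) - 1431/56·(x - 3)² + 477/56·(x - 3)³.
With (x - 3) = 1/3: p(10/3) = 629/84.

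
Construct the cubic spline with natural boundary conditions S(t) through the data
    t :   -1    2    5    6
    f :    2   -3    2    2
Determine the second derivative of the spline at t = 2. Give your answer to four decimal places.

Put M_i = S'' at the i-th knot. Here h = (3, 3, 1) and Δ = (-5/3, 5/3, 0), so the interior equations h_(i-1)·M_(i-1) + 2(h_(i-1)+h_i)·M_i + h_i·M_(i+1) = 6(Δ_i − Δ_(i-1)) read
  3·M_0 + 12·M_1 + 3·M_2 = 6(Δ_1 - Δ_0) = 20
  3·M_1 + 8·M_2 + 1·M_3 = 6(Δ_2 - Δ_1) = -10
Natural end conditions: M_0 = M_3 = 0.
Forward elimination and back-substitution give M_0 = 0, M_1 = 190/87, M_2 = -60/29, M_3 = 0.

2.1839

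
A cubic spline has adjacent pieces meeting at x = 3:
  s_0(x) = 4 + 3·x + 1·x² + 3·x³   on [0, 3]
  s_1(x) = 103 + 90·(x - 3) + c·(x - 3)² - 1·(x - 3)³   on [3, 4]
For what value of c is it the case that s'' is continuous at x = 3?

s_0''(x) = 2 + 18·x, so s_0''(3) = 56. On the right, s_1''(3) = 2c, so c = 28.

28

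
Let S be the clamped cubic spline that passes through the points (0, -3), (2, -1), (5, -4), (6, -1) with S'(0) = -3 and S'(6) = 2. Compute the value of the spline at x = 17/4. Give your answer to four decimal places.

Let m_i = S''(x_i). Step sizes h_i = 2, 3, 1; slopes of the chords Δ_i = (y_(i+1) - y_i)/h_i = 1, -1, 3.
  2·m_0 + 10·m_1 + 3·m_2 = 6(Δ_1 - Δ_0) = -12
  3·m_1 + 8·m_2 + 1·m_3 = 6(Δ_2 - Δ_1) = 24
Clamped end conditions give two more equations: 2h_0·m_0 + h_0·m_1 = 6(Δ_0 - S'(0)) = 24 and h_2·m_2 + 2h_2·m_3 = 6(S'(6) - Δ_2) = -6.
Solving: m_0 = 107/13, m_1 = -58/13, m_2 = 70/13, m_3 = -74/13.
On [2, 5], S(x) = -1 + 10/13·(x - 2) - 29/13·(x - 2)² + 64/117·(x - 2)³.
With (x - 2) = 9/4: S(17/4) = -901/208.

-4.3317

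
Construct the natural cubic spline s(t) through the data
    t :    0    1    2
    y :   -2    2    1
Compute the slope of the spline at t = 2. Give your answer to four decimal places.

-2.2500

Let M_i = s''(x_i). Step sizes h_i = 1, 1; slopes of the chords Δ_i = (y_(i+1) - y_i)/h_i = 4, -1.
  1·M_0 + 4·M_1 + 1·M_2 = 6(Δ_1 - Δ_0) = -30
Natural end conditions: M_0 = M_2 = 0.
Solving the tridiagonal system: M_0 = 0, M_1 = -15/2, M_2 = 0.
On [1, 2], s'(t) = b_1 + 2c_1·(t - 1) + 3d_1·(t - 1)² with b_1 = Δ_1 - h_1(2M_1 + M_2)/6 = 3/2, c_1 = M_1/2 = -15/4, d_1 = (M_2 - M_1)/(6h_1) = 5/4. So s'(2) = -9/4.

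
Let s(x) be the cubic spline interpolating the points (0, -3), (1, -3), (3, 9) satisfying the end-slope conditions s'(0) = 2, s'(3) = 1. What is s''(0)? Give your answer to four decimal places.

-12.3333

Write M_i for s''(x_i). With h_i = 1, 2 and divided differences Δ_i = 0, 6, the continuity of s' gives the tridiagonal system
  1·M_0 + 6·M_1 + 2·M_2 = 6(Δ_1 - Δ_0) = 36
Clamped end conditions give two more equations: 2h_0·M_0 + h_0·M_1 = 6(Δ_0 - s'(0)) = -12 and h_1·M_1 + 2h_1·M_2 = 6(s'(3) - Δ_1) = -30.
Solving: M_0 = -37/3, M_1 = 38/3, M_2 = -83/6.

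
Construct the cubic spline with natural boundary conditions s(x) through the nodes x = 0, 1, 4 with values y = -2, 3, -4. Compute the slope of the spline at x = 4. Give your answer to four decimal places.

With M_i denoting the second derivative at x_i, h_i = 1, 3, and Δ_i = (y_(i+1) − y_i)/h_i = 5, -7/3:
  1·M_0 + 8·M_1 + 3·M_2 = 6(Δ_1 - Δ_0) = -44
Natural end conditions: M_0 = M_2 = 0.
Solving the tridiagonal system: M_0 = 0, M_1 = -11/2, M_2 = 0.
On [1, 4], s'(x) = b_1 + 2c_1·(x - 1) + 3d_1·(x - 1)² with b_1 = Δ_1 - h_1(2M_1 + M_2)/6 = 19/6, c_1 = M_1/2 = -11/4, d_1 = (M_2 - M_1)/(6h_1) = 11/36. So s'(4) = -61/12.

-5.0833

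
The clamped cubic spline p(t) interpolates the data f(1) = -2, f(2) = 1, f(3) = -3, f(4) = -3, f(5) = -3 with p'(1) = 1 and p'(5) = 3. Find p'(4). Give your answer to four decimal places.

-0.0179

Let σ_i = p''(x_i). Step sizes h_i = 1, 1, 1, 1; slopes of the chords Δ_i = (y_(i+1) - y_i)/h_i = 3, -4, 0, 0.
  1·σ_0 + 4·σ_1 + 1·σ_2 = 6(Δ_1 - Δ_0) = -42
  1·σ_1 + 4·σ_2 + 1·σ_3 = 6(Δ_2 - Δ_1) = 24
  1·σ_2 + 4·σ_3 + 1·σ_4 = 6(Δ_3 - Δ_2) = 0
Clamped end conditions give two more equations: 2h_0·σ_0 + h_0·σ_1 = 6(Δ_0 - p'(1)) = 12 and h_3·σ_3 + 2h_3·σ_4 = 6(p'(5) - Δ_3) = 18.
Forward elimination and back-substitution give σ_0 = 407/28, σ_1 = -239/14, σ_2 = 47/4, σ_3 = -83/14, σ_4 = 335/28.
On [4, 5], p'(t) = b_3 + 2c_3·(t - 4) + 3d_3·(t - 4)² with b_3 = Δ_3 - h_3(2σ_3 + σ_4)/6 = -1/56, c_3 = σ_3/2 = -83/28, d_3 = (σ_4 - σ_3)/(6h_3) = 167/56. So p'(4) = -1/56.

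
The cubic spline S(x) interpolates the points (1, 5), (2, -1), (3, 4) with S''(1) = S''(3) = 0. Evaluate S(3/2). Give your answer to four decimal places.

Let M_i = S''(x_i). Step sizes h_i = 1, 1; slopes of the chords Δ_i = (y_(i+1) - y_i)/h_i = -6, 5.
  1·M_0 + 4·M_1 + 1·M_2 = 6(Δ_1 - Δ_0) = 66
Natural end conditions: M_0 = M_2 = 0.
Hence M_0 = 0, M_1 = 33/2, M_2 = 0.
On [1, 2], S(x) = 5 - 35/4·(x - 1) + 0·(x - 1)² + 11/4·(x - 1)³.
With (x - 1) = 1/2: S(3/2) = 31/32.

0.9688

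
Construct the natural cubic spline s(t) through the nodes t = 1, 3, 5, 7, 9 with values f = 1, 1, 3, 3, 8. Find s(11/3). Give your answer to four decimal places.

Put M_i = s'' at the i-th knot. Here h = (2, 2, 2, 2) and Δ = (0, 1, 0, 5/2), so the interior equations h_(i-1)·M_(i-1) + 2(h_(i-1)+h_i)·M_i + h_i·M_(i+1) = 6(Δ_i − Δ_(i-1)) read
  2·M_0 + 8·M_1 + 2·M_2 = 6(Δ_1 - Δ_0) = 6
  2·M_1 + 8·M_2 + 2·M_3 = 6(Δ_2 - Δ_1) = -6
  2·M_2 + 8·M_3 + 2·M_4 = 6(Δ_3 - Δ_2) = 15
Natural end conditions: M_0 = M_4 = 0.
Solving: M_0 = 0, M_1 = 129/112, M_2 = -45/28, M_3 = 255/112, M_4 = 0.
On [3, 5], s(t) = 1 + 43/56·(t - 3) + 129/224·(t - 3)² - 103/448·(t - 3)³.
With (t - 3) = 2/3: s(11/3) = 1285/756.

1.6997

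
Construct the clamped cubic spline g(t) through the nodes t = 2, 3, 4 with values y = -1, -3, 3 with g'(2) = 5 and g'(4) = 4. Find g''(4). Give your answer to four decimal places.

With M_i denoting the second derivative at x_i, h_i = 1, 1, and Δ_i = (y_(i+1) − y_i)/h_i = -2, 6:
  1·M_0 + 4·M_1 + 1·M_2 = 6(Δ_1 - Δ_0) = 48
Clamped end conditions give two more equations: 2h_0·M_0 + h_0·M_1 = 6(Δ_0 - g'(2)) = -42 and h_1·M_1 + 2h_1·M_2 = 6(g'(4) - Δ_1) = -12.
Hence M_0 = -67/2, M_1 = 25, M_2 = -37/2.

-18.5000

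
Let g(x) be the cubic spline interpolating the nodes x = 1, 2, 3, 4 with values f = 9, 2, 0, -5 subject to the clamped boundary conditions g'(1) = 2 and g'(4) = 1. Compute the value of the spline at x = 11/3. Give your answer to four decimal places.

Let m_i = g''(x_i). Step sizes h_i = 1, 1, 1; slopes of the chords Δ_i = (y_(i+1) - y_i)/h_i = -7, -2, -5.
  1·m_0 + 4·m_1 + 1·m_2 = 6(Δ_1 - Δ_0) = 30
  1·m_1 + 4·m_2 + 1·m_3 = 6(Δ_2 - Δ_1) = -18
Clamped end conditions give two more equations: 2h_0·m_0 + h_0·m_1 = 6(Δ_0 - g'(1)) = -54 and h_2·m_2 + 2h_2·m_3 = 6(g'(4) - Δ_2) = 36.
Forward elimination and back-substitution give m_0 = -562/15, m_1 = 314/15, m_2 = -244/15, m_3 = 392/15.
On [3, 4], g(x) = 0 - 59/15·(x - 3) - 122/15·(x - 3)² + 106/15·(x - 3)³.
With (x - 3) = 2/3: g(11/3) = -1678/405.

-4.1432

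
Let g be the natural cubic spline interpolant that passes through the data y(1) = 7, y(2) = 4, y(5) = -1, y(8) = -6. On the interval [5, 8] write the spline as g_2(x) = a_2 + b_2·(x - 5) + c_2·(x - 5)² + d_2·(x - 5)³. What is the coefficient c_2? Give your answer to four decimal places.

Let M_i = g''(x_i). Step sizes h_i = 1, 3, 3; slopes of the chords Δ_i = (y_(i+1) - y_i)/h_i = -3, -5/3, -5/3.
  1·M_0 + 8·M_1 + 3·M_2 = 6(Δ_1 - Δ_0) = 8
  3·M_1 + 12·M_2 + 3·M_3 = 6(Δ_2 - Δ_1) = 0
Natural end conditions: M_0 = M_3 = 0.
Solving: M_0 = 0, M_1 = 32/29, M_2 = -8/29, M_3 = 0.
On [5, 8], with g_2(x) = a_2 + b_2·(x - 5) + c_2·(x - 5)² + d_2·(x - 5)³: c_2 = M_2/2 = -4/29, d_2 = (M_3 - M_2)/(6h_2) = 4/261, b_2 = Δ_2 - h_2(2M_2 + M_3)/6 = -121/87.

-0.1379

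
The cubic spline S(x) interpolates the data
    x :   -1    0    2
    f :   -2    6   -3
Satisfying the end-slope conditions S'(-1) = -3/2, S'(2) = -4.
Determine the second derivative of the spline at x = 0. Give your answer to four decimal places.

-23.3333

Write M_i for S''(x_i). With h_i = 1, 2 and divided differences Δ_i = 8, -9/2, the continuity of S' gives the tridiagonal system
  1·M_0 + 6·M_1 + 2·M_2 = 6(Δ_1 - Δ_0) = -75
Clamped end conditions give two more equations: 2h_0·M_0 + h_0·M_1 = 6(Δ_0 - S'(-1)) = 57 and h_1·M_1 + 2h_1·M_2 = 6(S'(2) - Δ_1) = 3.
Forward elimination and back-substitution give M_0 = 241/6, M_1 = -70/3, M_2 = 149/12.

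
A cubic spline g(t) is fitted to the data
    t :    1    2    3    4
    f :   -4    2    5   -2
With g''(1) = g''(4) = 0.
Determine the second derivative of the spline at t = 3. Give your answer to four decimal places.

-14.8000

With m_i denoting the second derivative at x_i, h_i = 1, 1, 1, and Δ_i = (y_(i+1) − y_i)/h_i = 6, 3, -7:
  1·m_0 + 4·m_1 + 1·m_2 = 6(Δ_1 - Δ_0) = -18
  1·m_1 + 4·m_2 + 1·m_3 = 6(Δ_2 - Δ_1) = -60
Natural end conditions: m_0 = m_3 = 0.
Solving: m_0 = 0, m_1 = -4/5, m_2 = -74/5, m_3 = 0.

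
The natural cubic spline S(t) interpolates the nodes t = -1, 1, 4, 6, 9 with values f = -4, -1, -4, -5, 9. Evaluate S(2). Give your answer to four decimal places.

Write σ_i for S''(x_i). With h_i = 2, 3, 2, 3 and divided differences Δ_i = 3/2, -1, -1/2, 14/3, the continuity of S' gives the tridiagonal system
  2·σ_0 + 10·σ_1 + 3·σ_2 = 6(Δ_1 - Δ_0) = -15
  3·σ_1 + 10·σ_2 + 2·σ_3 = 6(Δ_2 - Δ_1) = 3
  2·σ_2 + 10·σ_3 + 3·σ_4 = 6(Δ_3 - Δ_2) = 31
Natural end conditions: σ_0 = σ_4 = 0.
Hence σ_0 = 0, σ_1 = -224/145, σ_2 = 13/87, σ_3 = 2671/870, σ_4 = 0.
On [1, 4], S(t) = -1 + 409/870·(t - 1) - 112/145·(t - 1)² + 737/7830·(t - 1)³.
With (t - 1) = 1: S(2) = -946/783.

-1.2082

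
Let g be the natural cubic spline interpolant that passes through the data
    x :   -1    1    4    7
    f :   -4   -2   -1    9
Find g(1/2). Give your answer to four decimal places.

Write M_i for g''(x_i). With h_i = 2, 3, 3 and divided differences Δ_i = 1, 1/3, 10/3, the continuity of g' gives the tridiagonal system
  2·M_0 + 10·M_1 + 3·M_2 = 6(Δ_1 - Δ_0) = -4
  3·M_1 + 12·M_2 + 3·M_3 = 6(Δ_2 - Δ_1) = 18
Natural end conditions: M_0 = M_3 = 0.
Forward elimination and back-substitution give M_0 = 0, M_1 = -34/37, M_2 = 64/37, M_3 = 0.
On [-1, 1], g(x) = -4 + 145/111·(x + 1) + 0·(x + 1)² - 17/222·(x + 1)³.
With (x + 1) = 3/2: g(1/2) = -1361/592.

-2.2990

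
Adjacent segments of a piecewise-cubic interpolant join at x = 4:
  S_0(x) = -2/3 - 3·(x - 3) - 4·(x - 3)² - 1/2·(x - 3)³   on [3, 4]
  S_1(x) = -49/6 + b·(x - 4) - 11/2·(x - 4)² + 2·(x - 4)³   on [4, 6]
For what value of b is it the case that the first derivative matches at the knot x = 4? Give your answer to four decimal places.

-12.5000

S_0'(x) = -3 - 8·(x - 3) - 3/2·(x - 3)², so S_0'(4) = -25/2. On the right, S_1'(4) = b, so b = -25/2.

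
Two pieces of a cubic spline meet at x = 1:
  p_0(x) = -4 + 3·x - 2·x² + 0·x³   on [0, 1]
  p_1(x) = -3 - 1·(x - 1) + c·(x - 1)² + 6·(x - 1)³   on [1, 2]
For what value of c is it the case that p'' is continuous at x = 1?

-2

p_0''(x) = -4 + 0·x, so p_0''(1) = -4. On the right, p_1''(1) = 2c, so c = -2.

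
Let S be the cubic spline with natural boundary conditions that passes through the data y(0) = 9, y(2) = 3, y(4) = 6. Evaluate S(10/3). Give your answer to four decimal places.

4.3333

Write M_i for S''(x_i). With h_i = 2, 2 and divided differences Δ_i = -3, 3/2, the continuity of S' gives the tridiagonal system
  2·M_0 + 8·M_1 + 2·M_2 = 6(Δ_1 - Δ_0) = 27
Natural end conditions: M_0 = M_2 = 0.
Hence M_0 = 0, M_1 = 27/8, M_2 = 0.
On [2, 4], S(x) = 3 - 3/4·(x - 2) + 27/16·(x - 2)² - 9/32·(x - 2)³.
With (x - 2) = 4/3: S(10/3) = 13/3.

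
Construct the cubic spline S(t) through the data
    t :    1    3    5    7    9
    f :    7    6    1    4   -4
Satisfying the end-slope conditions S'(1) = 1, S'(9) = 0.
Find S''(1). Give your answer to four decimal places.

-0.9018

Put m_i = S'' at the i-th knot. Here h = (2, 2, 2, 2) and Δ = (-1/2, -5/2, 3/2, -4), so the interior equations h_(i-1)·m_(i-1) + 2(h_(i-1)+h_i)·m_i + h_i·m_(i+1) = 6(Δ_i − Δ_(i-1)) read
  2·m_0 + 8·m_1 + 2·m_2 = 6(Δ_1 - Δ_0) = -12
  2·m_1 + 8·m_2 + 2·m_3 = 6(Δ_2 - Δ_1) = 24
  2·m_2 + 8·m_3 + 2·m_4 = 6(Δ_3 - Δ_2) = -33
Clamped end conditions give two more equations: 2h_0·m_0 + h_0·m_1 = 6(Δ_0 - S'(1)) = -9 and h_3·m_3 + 2h_3·m_4 = 6(S'(9) - Δ_3) = 24.
Hence m_0 = -101/112, m_1 = -151/56, m_2 = 91/16, m_3 = -451/56, m_4 = 1123/112.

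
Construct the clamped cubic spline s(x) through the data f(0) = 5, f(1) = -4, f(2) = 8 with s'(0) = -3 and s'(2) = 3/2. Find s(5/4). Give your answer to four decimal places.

Let M_i = s''(x_i). Step sizes h_i = 1, 1; slopes of the chords Δ_i = (y_(i+1) - y_i)/h_i = -9, 12.
  1·M_0 + 4·M_1 + 1·M_2 = 6(Δ_1 - Δ_0) = 126
Clamped end conditions give two more equations: 2h_0·M_0 + h_0·M_1 = 6(Δ_0 - s'(0)) = -36 and h_1·M_1 + 2h_1·M_2 = 6(s'(2) - Δ_1) = -63.
Forward elimination and back-substitution give M_0 = -189/4, M_1 = 117/2, M_2 = -243/4.
On [1, 2], s(x) = -4 + 21/8·(x - 1) + 117/4·(x - 1)² - 159/8·(x - 1)³.
With (x - 1) = 1/4: s(5/4) = -935/512.

-1.8262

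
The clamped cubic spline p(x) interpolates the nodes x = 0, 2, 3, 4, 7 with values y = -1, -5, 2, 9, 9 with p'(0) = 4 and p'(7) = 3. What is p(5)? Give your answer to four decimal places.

Let m_i = p''(x_i). Step sizes h_i = 2, 1, 1, 3; slopes of the chords Δ_i = (y_(i+1) - y_i)/h_i = -2, 7, 7, 0.
  2·m_0 + 6·m_1 + 1·m_2 = 6(Δ_1 - Δ_0) = 54
  1·m_1 + 4·m_2 + 1·m_3 = 6(Δ_2 - Δ_1) = 0
  1·m_2 + 8·m_3 + 3·m_4 = 6(Δ_3 - Δ_2) = -42
Clamped end conditions give two more equations: 2h_0·m_0 + h_0·m_1 = 6(Δ_0 - p'(0)) = -36 and h_3·m_3 + 2h_3·m_4 = 6(p'(7) - Δ_3) = 18.
Solving the tridiagonal system: m_0 = -1294/79, m_1 = 1166/79, m_2 = -142/79, m_3 = -598/79, m_4 = 536/79.
On [4, 7], p(x) = 9 + 330/79·(x - 4) - 299/79·(x - 4)² + 63/79·(x - 4)³.
With (x - 4) = 1: p(5) = 805/79.

10.1899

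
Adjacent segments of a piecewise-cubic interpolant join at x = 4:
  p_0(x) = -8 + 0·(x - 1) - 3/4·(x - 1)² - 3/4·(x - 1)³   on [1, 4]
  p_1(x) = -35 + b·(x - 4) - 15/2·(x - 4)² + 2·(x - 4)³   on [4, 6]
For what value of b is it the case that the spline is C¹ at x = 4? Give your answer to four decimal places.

p_0'(x) = 0 - 3/2·(x - 1) - 9/4·(x - 1)², so p_0'(4) = -99/4. On the right, p_1'(4) = b, so b = -99/4.

-24.7500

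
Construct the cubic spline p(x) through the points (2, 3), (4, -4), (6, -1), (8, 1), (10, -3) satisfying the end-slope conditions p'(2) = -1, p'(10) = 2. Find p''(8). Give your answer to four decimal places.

With M_i denoting the second derivative at x_i, h_i = 2, 2, 2, 2, and Δ_i = (y_(i+1) − y_i)/h_i = -7/2, 3/2, 1, -2:
  2·M_0 + 8·M_1 + 2·M_2 = 6(Δ_1 - Δ_0) = 30
  2·M_1 + 8·M_2 + 2·M_3 = 6(Δ_2 - Δ_1) = -3
  2·M_2 + 8·M_3 + 2·M_4 = 6(Δ_3 - Δ_2) = -18
Clamped end conditions give two more equations: 2h_0·M_0 + h_0·M_1 = 6(Δ_0 - p'(2)) = -15 and h_3·M_3 + 2h_3·M_4 = 6(p'(10) - Δ_3) = 24.
Solving: M_0 = -183/28, M_1 = 39/7, M_2 = -3/4, M_3 = -57/14, M_4 = 225/28.

-4.0714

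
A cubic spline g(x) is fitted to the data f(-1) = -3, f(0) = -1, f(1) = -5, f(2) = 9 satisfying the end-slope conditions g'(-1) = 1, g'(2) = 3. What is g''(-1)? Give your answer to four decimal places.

15.3333

Put m_i = g'' at the i-th knot. Here h = (1, 1, 1) and Δ = (2, -4, 14), so the interior equations h_(i-1)·m_(i-1) + 2(h_(i-1)+h_i)·m_i + h_i·m_(i+1) = 6(Δ_i − Δ_(i-1)) read
  1·m_0 + 4·m_1 + 1·m_2 = 6(Δ_1 - Δ_0) = -36
  1·m_1 + 4·m_2 + 1·m_3 = 6(Δ_2 - Δ_1) = 108
Clamped end conditions give two more equations: 2h_0·m_0 + h_0·m_1 = 6(Δ_0 - g'(-1)) = 6 and h_2·m_2 + 2h_2·m_3 = 6(g'(2) - Δ_2) = -66.
Solving the tridiagonal system: m_0 = 46/3, m_1 = -74/3, m_2 = 142/3, m_3 = -170/3.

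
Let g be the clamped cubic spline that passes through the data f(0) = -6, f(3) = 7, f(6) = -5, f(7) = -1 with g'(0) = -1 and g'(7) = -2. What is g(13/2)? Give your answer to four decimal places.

Let M_i = g''(x_i). Step sizes h_i = 3, 3, 1; slopes of the chords Δ_i = (y_(i+1) - y_i)/h_i = 13/3, -4, 4.
  3·M_0 + 12·M_1 + 3·M_2 = 6(Δ_1 - Δ_0) = -50
  3·M_1 + 8·M_2 + 1·M_3 = 6(Δ_2 - Δ_1) = 48
Clamped end conditions give two more equations: 2h_0·M_0 + h_0·M_1 = 6(Δ_0 - g'(0)) = 32 and h_2·M_2 + 2h_2·M_3 = 6(g'(7) - Δ_2) = -36.
Forward elimination and back-substitution give M_0 = 958/93, M_1 = -308/31, M_2 = 396/31, M_3 = -756/31.
On [6, 7], g(t) = -5 + 118/31·(t - 6) + 198/31·(t - 6)² - 192/31·(t - 6)³.
With (t - 6) = 1/2: g(13/2) = -141/62.

-2.2742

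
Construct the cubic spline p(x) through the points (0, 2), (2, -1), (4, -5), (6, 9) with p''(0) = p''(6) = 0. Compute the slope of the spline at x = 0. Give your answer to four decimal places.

Let σ_i = p''(x_i). Step sizes h_i = 2, 2, 2; slopes of the chords Δ_i = (y_(i+1) - y_i)/h_i = -3/2, -2, 7.
  2·σ_0 + 8·σ_1 + 2·σ_2 = 6(Δ_1 - Δ_0) = -3
  2·σ_1 + 8·σ_2 + 2·σ_3 = 6(Δ_2 - Δ_1) = 54
Natural end conditions: σ_0 = σ_3 = 0.
Solving: σ_0 = 0, σ_1 = -11/5, σ_2 = 73/10, σ_3 = 0.
On [0, 2], p'(x) = b_0 + 2c_0·x + 3d_0·x² with b_0 = Δ_0 - h_0(2σ_0 + σ_1)/6 = -23/30, c_0 = σ_0/2 = 0, d_0 = (σ_1 - σ_0)/(6h_0) = -11/60. So p'(0) = -23/30.

-0.7667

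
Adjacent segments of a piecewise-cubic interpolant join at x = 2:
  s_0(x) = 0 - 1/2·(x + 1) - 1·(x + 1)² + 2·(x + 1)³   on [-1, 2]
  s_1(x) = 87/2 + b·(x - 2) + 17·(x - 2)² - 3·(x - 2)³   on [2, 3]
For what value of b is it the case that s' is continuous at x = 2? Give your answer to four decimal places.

s_0'(x) = -1/2 - 2·(x + 1) + 6·(x + 1)², so s_0'(2) = 95/2. On the right, s_1'(2) = b, so b = 95/2.

47.5000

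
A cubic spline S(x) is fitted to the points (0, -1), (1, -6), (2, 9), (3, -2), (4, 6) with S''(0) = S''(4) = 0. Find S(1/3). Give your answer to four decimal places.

-4.9048

With σ_i denoting the second derivative at x_i, h_i = 1, 1, 1, 1, and Δ_i = (y_(i+1) − y_i)/h_i = -5, 15, -11, 8:
  1·σ_0 + 4·σ_1 + 1·σ_2 = 6(Δ_1 - Δ_0) = 120
  1·σ_1 + 4·σ_2 + 1·σ_3 = 6(Δ_2 - Δ_1) = -156
  1·σ_2 + 4·σ_3 + 1·σ_4 = 6(Δ_3 - Δ_2) = 114
Natural end conditions: σ_0 = σ_4 = 0.
Forward elimination and back-substitution give σ_0 = 0, σ_1 = 1269/28, σ_2 = -429/7, σ_3 = 1227/28, σ_4 = 0.
On [0, 1], S(x) = -1 - 703/56·x + 0·x² + 423/56·x³.
With x = 1/3: S(1/3) = -103/21.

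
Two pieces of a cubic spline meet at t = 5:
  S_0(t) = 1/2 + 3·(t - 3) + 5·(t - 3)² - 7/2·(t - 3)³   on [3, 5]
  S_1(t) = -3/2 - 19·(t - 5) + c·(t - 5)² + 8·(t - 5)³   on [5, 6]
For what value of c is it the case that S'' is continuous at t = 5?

-16

S_0''(t) = 10 - 21·(t - 3), so S_0''(5) = -32. On the right, S_1''(5) = 2c, so c = -16.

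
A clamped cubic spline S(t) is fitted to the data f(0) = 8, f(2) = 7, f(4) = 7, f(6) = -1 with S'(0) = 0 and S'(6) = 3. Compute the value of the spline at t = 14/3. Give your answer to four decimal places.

Write M_i for S''(x_i). With h_i = 2, 2, 2 and divided differences Δ_i = -1/2, 0, -4, the continuity of S' gives the tridiagonal system
  2·M_0 + 8·M_1 + 2·M_2 = 6(Δ_1 - Δ_0) = 3
  2·M_1 + 8·M_2 + 2·M_3 = 6(Δ_2 - Δ_1) = -24
Clamped end conditions give two more equations: 2h_0·M_0 + h_0·M_1 = 6(Δ_0 - S'(0)) = -3 and h_2·M_2 + 2h_2·M_3 = 6(S'(6) - Δ_2) = 42.
Forward elimination and back-substitution give M_0 = -21/10, M_1 = 27/10, M_2 = -36/5, M_3 = 141/10.
On [4, 6], S(t) = 7 - 39/10·(t - 4) - 18/5·(t - 4)² + 71/40·(t - 4)³.
With (t - 4) = 2/3: S(14/3) = 449/135.

3.3259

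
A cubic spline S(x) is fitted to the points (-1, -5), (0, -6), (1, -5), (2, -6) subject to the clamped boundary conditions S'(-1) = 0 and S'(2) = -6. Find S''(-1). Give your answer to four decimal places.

Put σ_i = S'' at the i-th knot. Here h = (1, 1, 1) and Δ = (-1, 1, -1), so the interior equations h_(i-1)·σ_(i-1) + 2(h_(i-1)+h_i)·σ_i + h_i·σ_(i+1) = 6(Δ_i − Δ_(i-1)) read
  1·σ_0 + 4·σ_1 + 1·σ_2 = 6(Δ_1 - Δ_0) = 12
  1·σ_1 + 4·σ_2 + 1·σ_3 = 6(Δ_2 - Δ_1) = -12
Clamped end conditions give two more equations: 2h_0·σ_0 + h_0·σ_1 = 6(Δ_0 - S'(-1)) = -6 and h_2·σ_2 + 2h_2·σ_3 = 6(S'(2) - Δ_2) = -30.
Hence σ_0 = -26/5, σ_1 = 22/5, σ_2 = -2/5, σ_3 = -74/5.

-5.2000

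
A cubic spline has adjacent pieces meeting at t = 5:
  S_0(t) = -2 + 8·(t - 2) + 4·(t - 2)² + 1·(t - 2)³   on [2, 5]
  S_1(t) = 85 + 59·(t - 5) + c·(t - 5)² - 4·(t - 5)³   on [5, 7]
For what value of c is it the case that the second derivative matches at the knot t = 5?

13

S_0''(t) = 8 + 6·(t - 2), so S_0''(5) = 26. On the right, S_1''(5) = 2c, so c = 13.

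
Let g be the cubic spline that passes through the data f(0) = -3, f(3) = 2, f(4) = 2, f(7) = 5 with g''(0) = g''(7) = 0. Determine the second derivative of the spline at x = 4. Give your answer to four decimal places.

With σ_i denoting the second derivative at x_i, h_i = 3, 1, 3, and Δ_i = (y_(i+1) − y_i)/h_i = 5/3, 0, 1:
  3·σ_0 + 8·σ_1 + 1·σ_2 = 6(Δ_1 - Δ_0) = -10
  1·σ_1 + 8·σ_2 + 3·σ_3 = 6(Δ_2 - Δ_1) = 6
Natural end conditions: σ_0 = σ_3 = 0.
Hence σ_0 = 0, σ_1 = -86/63, σ_2 = 58/63, σ_3 = 0.

0.9206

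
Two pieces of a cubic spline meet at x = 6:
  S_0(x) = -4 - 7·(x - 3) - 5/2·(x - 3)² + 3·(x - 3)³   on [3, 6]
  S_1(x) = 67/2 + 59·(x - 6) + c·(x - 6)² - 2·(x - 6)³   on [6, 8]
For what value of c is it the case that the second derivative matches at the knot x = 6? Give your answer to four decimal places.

24.5000

S_0''(x) = -5 + 18·(x - 3), so S_0''(6) = 49. On the right, S_1''(6) = 2c, so c = 49/2.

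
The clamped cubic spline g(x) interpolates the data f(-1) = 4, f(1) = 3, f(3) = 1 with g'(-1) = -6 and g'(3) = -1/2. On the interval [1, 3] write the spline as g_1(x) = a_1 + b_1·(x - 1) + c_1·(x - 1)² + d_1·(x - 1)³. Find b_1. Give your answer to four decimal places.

0.5000

Let M_i = g''(x_i). Step sizes h_i = 2, 2; slopes of the chords Δ_i = (y_(i+1) - y_i)/h_i = -1/2, -1.
  2·M_0 + 8·M_1 + 2·M_2 = 6(Δ_1 - Δ_0) = -3
Clamped end conditions give two more equations: 2h_0·M_0 + h_0·M_1 = 6(Δ_0 - g'(-1)) = 33 and h_1·M_1 + 2h_1·M_2 = 6(g'(3) - Δ_1) = 3.
Solving the tridiagonal system: M_0 = 10, M_1 = -7/2, M_2 = 5/2.
On [1, 3], with g_1(x) = a_1 + b_1·(x - 1) + c_1·(x - 1)² + d_1·(x - 1)³: c_1 = M_1/2 = -7/4, d_1 = (M_2 - M_1)/(6h_1) = 1/2, b_1 = Δ_1 - h_1(2M_1 + M_2)/6 = 1/2.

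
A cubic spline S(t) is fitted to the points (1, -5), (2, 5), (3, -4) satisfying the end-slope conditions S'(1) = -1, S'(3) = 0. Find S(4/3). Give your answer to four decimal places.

-2.6296

Write M_i for S''(x_i). With h_i = 1, 1 and divided differences Δ_i = 10, -9, the continuity of S' gives the tridiagonal system
  1·M_0 + 4·M_1 + 1·M_2 = 6(Δ_1 - Δ_0) = -114
Clamped end conditions give two more equations: 2h_0·M_0 + h_0·M_1 = 6(Δ_0 - S'(1)) = 66 and h_1·M_1 + 2h_1·M_2 = 6(S'(3) - Δ_1) = 54.
Solving the tridiagonal system: M_0 = 62, M_1 = -58, M_2 = 56.
On [1, 2], S(t) = -5 - 1·(t - 1) + 31·(t - 1)² - 20·(t - 1)³.
With (t - 1) = 1/3: S(4/3) = -71/27.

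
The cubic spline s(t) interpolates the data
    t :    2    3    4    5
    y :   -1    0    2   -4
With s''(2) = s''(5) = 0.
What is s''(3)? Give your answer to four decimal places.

Put M_i = s'' at the i-th knot. Here h = (1, 1, 1) and Δ = (1, 2, -6), so the interior equations h_(i-1)·M_(i-1) + 2(h_(i-1)+h_i)·M_i + h_i·M_(i+1) = 6(Δ_i − Δ_(i-1)) read
  1·M_0 + 4·M_1 + 1·M_2 = 6(Δ_1 - Δ_0) = 6
  1·M_1 + 4·M_2 + 1·M_3 = 6(Δ_2 - Δ_1) = -48
Natural end conditions: M_0 = M_3 = 0.
Solving the tridiagonal system: M_0 = 0, M_1 = 24/5, M_2 = -66/5, M_3 = 0.

4.8000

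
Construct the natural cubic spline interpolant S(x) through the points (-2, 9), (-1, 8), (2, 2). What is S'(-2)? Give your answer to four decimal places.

-0.8750

Let σ_i = S''(x_i). Step sizes h_i = 1, 3; slopes of the chords Δ_i = (y_(i+1) - y_i)/h_i = -1, -2.
  1·σ_0 + 8·σ_1 + 3·σ_2 = 6(Δ_1 - Δ_0) = -6
Natural end conditions: σ_0 = σ_2 = 0.
Solving: σ_0 = 0, σ_1 = -3/4, σ_2 = 0.
On [-2, -1], S'(x) = b_0 + 2c_0·(x + 2) + 3d_0·(x + 2)² with b_0 = Δ_0 - h_0(2σ_0 + σ_1)/6 = -7/8, c_0 = σ_0/2 = 0, d_0 = (σ_1 - σ_0)/(6h_0) = -1/8. So S'(-2) = -7/8.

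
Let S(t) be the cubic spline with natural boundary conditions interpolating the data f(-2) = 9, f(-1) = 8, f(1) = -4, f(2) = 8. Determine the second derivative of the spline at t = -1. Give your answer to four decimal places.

Let σ_i = S''(x_i). Step sizes h_i = 1, 2, 1; slopes of the chords Δ_i = (y_(i+1) - y_i)/h_i = -1, -6, 12.
  1·σ_0 + 6·σ_1 + 2·σ_2 = 6(Δ_1 - Δ_0) = -30
  2·σ_1 + 6·σ_2 + 1·σ_3 = 6(Δ_2 - Δ_1) = 108
Natural end conditions: σ_0 = σ_3 = 0.
Hence σ_0 = 0, σ_1 = -99/8, σ_2 = 177/8, σ_3 = 0.

-12.3750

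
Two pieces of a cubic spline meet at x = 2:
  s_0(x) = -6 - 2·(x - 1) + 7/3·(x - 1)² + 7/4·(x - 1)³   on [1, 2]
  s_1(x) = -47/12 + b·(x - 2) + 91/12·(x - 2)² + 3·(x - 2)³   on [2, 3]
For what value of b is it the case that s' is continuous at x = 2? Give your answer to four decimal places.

s_0'(x) = -2 + 14/3·(x - 1) + 21/4·(x - 1)², so s_0'(2) = 95/12. On the right, s_1'(2) = b, so b = 95/12.

7.9167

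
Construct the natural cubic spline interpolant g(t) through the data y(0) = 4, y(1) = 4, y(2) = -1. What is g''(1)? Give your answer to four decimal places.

-7.5000

Put σ_i = g'' at the i-th knot. Here h = (1, 1) and Δ = (0, -5), so the interior equations h_(i-1)·σ_(i-1) + 2(h_(i-1)+h_i)·σ_i + h_i·σ_(i+1) = 6(Δ_i − Δ_(i-1)) read
  1·σ_0 + 4·σ_1 + 1·σ_2 = 6(Δ_1 - Δ_0) = -30
Natural end conditions: σ_0 = σ_2 = 0.
Forward elimination and back-substitution give σ_0 = 0, σ_1 = -15/2, σ_2 = 0.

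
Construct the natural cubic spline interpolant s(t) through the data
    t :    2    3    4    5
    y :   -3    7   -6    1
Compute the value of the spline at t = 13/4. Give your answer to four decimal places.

Let M_i = s''(x_i). Step sizes h_i = 1, 1, 1; slopes of the chords Δ_i = (y_(i+1) - y_i)/h_i = 10, -13, 7.
  1·M_0 + 4·M_1 + 1·M_2 = 6(Δ_1 - Δ_0) = -138
  1·M_1 + 4·M_2 + 1·M_3 = 6(Δ_2 - Δ_1) = 120
Natural end conditions: M_0 = M_3 = 0.
Solving the tridiagonal system: M_0 = 0, M_1 = -224/5, M_2 = 206/5, M_3 = 0.
On [3, 4], s(t) = 7 - 74/15·(t - 3) - 112/5·(t - 3)² + 43/3·(t - 3)³.
With (t - 3) = 1/4: s(13/4) = 1469/320.

4.5906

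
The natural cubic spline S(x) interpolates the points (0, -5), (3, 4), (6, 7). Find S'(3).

2

Let M_i = S''(x_i). Step sizes h_i = 3, 3; slopes of the chords Δ_i = (y_(i+1) - y_i)/h_i = 3, 1.
  3·M_0 + 12·M_1 + 3·M_2 = 6(Δ_1 - Δ_0) = -12
Natural end conditions: M_0 = M_2 = 0.
Forward elimination and back-substitution give M_0 = 0, M_1 = -1, M_2 = 0.
On [3, 6], S'(x) = b_1 + 2c_1·(x - 3) + 3d_1·(x - 3)² with b_1 = Δ_1 - h_1(2M_1 + M_2)/6 = 2, c_1 = M_1/2 = -1/2, d_1 = (M_2 - M_1)/(6h_1) = 1/18. So S'(3) = 2.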